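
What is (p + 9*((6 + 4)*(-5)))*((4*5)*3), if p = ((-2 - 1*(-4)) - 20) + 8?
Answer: -27600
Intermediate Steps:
p = -10 (p = ((-2 + 4) - 20) + 8 = (2 - 20) + 8 = -18 + 8 = -10)
(p + 9*((6 + 4)*(-5)))*((4*5)*3) = (-10 + 9*((6 + 4)*(-5)))*((4*5)*3) = (-10 + 9*(10*(-5)))*(20*3) = (-10 + 9*(-50))*60 = (-10 - 450)*60 = -460*60 = -27600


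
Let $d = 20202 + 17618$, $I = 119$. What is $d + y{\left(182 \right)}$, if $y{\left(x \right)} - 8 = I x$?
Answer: $59486$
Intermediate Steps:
$d = 37820$
$y{\left(x \right)} = 8 + 119 x$
$d + y{\left(182 \right)} = 37820 + \left(8 + 119 \cdot 182\right) = 37820 + \left(8 + 21658\right) = 37820 + 21666 = 59486$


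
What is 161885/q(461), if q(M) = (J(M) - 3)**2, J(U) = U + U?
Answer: 161885/844561 ≈ 0.19168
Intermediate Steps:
J(U) = 2*U
q(M) = (-3 + 2*M)**2 (q(M) = (2*M - 3)**2 = (-3 + 2*M)**2)
161885/q(461) = 161885/((-3 + 2*461)**2) = 161885/((-3 + 922)**2) = 161885/(919**2) = 161885/844561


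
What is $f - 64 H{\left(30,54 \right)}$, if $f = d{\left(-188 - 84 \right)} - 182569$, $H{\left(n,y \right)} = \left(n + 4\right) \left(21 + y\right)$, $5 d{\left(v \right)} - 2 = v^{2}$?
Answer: $- \frac{1654859}{5} \approx -3.3097 \cdot 10^{5}$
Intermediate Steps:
$d{\left(v \right)} = \frac{2}{5} + \frac{v^{2}}{5}$
$H{\left(n,y \right)} = \left(4 + n\right) \left(21 + y\right)$
$f = - \frac{838859}{5}$ ($f = \left(\frac{2}{5} + \frac{\left(-188 - 84\right)^{2}}{5}\right) - 182569 = \left(\frac{2}{5} + \frac{\left(-272\right)^{2}}{5}\right) - 182569 = \left(\frac{2}{5} + \frac{1}{5} \cdot 73984\right) - 182569 = \left(\frac{2}{5} + \frac{73984}{5}\right) - 182569 = \frac{73986}{5} - 182569 = - \frac{838859}{5} \approx -1.6777 \cdot 10^{5}$)
$f - 64 H{\left(30,54 \right)} = - \frac{838859}{5} - 64 \left(84 + 4 \cdot 54 + 21 \cdot 30 + 30 \cdot 54\right) = - \frac{838859}{5} - 64 \left(84 + 216 + 630 + 1620\right) = - \frac{838859}{5} - 64 \cdot 2550 = - \frac{838859}{5} - 163200 = - \frac{1654859}{5}$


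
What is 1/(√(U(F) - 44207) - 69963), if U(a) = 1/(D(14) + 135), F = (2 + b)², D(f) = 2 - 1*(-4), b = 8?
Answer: -9864783/690176046215 - I*√878879226/690176046215 ≈ -1.4293e-5 - 4.2954e-8*I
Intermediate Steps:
D(f) = 6 (D(f) = 2 + 4 = 6)
F = 100 (F = (2 + 8)² = 10² = 100)
U(a) = 1/141 (U(a) = 1/(6 + 135) = 1/141)
1/(√(U(F) - 44207) - 69963) = 1/(√(1/141 - 44207) - 69963) = 1/(√(-6233186/141) - 69963) = 1/(I*√878879226/141 - 69963) = 1/(-69963 + I*√878879226/141)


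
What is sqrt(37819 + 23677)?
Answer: 2*sqrt(15374) ≈ 247.98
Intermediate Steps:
sqrt(37819 + 23677) = sqrt(61496) = 2*sqrt(15374)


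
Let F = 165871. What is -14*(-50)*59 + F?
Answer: 207171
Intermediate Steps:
-14*(-50)*59 + F = -14*(-50)*59 + 165871 = 700*59 + 165871 = 41300 + 165871 = 207171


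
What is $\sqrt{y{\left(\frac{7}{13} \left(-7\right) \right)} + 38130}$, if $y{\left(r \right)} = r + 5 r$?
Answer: $\frac{18 \sqrt{19877}}{13} \approx 195.21$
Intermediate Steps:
$y{\left(r \right)} = 6 r$
$\sqrt{y{\left(\frac{7}{13} \left(-7\right) \right)} + 38130} = \sqrt{6 \cdot \frac{7}{13} \left(-7\right) + 38130} = \sqrt{6 \left(- \frac{49}{13}\right) + 38130} = \sqrt{- \frac{294}{13} + 38130} = \sqrt{\frac{495396}{13}} = \frac{18 \sqrt{19877}}{13}$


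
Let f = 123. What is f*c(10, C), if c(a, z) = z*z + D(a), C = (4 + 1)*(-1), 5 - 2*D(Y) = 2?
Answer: 6519/2 ≈ 3259.5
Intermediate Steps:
D(Y) = 3/2 (D(Y) = 5/2 - ½*2 = 5/2 - 1 = 3/2)
C = -5 (C = 5*(-1) = -5)
c(a, z) = 3/2 + z² (c(a, z) = z*z + 3/2 = z² + 3/2 = 3/2 + z²)
f*c(10, C) = 123*(3/2 + (-5)²) = 123*(3/2 + 25) = 123*(53/2) = 6519/2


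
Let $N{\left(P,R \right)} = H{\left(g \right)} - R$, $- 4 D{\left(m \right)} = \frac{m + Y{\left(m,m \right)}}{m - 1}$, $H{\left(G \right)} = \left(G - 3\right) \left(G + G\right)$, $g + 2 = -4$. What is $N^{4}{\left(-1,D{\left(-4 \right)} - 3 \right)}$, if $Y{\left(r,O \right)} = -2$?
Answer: $\frac{1534548635361}{10000} \approx 1.5345 \cdot 10^{8}$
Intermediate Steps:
$g = -6$ ($g = -2 - 4 = -6$)
$H{\left(G \right)} = 2 G \left(-3 + G\right)$ ($H{\left(G \right)} = \left(-3 + G\right) 2 G = 2 G \left(-3 + G\right)$)
$D{\left(m \right)} = - \frac{-2 + m}{4 \left(-1 + m\right)}$ ($D{\left(m \right)} = - \frac{\left(m - 2\right) \frac{1}{m - 1}}{4} = - \frac{\left(-2 + m\right) \frac{1}{-1 + m}}{4} = - \frac{\frac{1}{-1 + m} \left(-2 + m\right)}{4} = - \frac{-2 + m}{4 \left(-1 + m\right)}$)
$N{\left(P,R \right)} = 108 - R$ ($N{\left(P,R \right)} = 2 \left(-6\right) \left(-3 - 6\right) - R = 2 \left(-6\right) \left(-9\right) - R = 108 - R$)
$N^{4}{\left(-1,D{\left(-4 \right)} - 3 \right)} = \left(108 - \left(\frac{2 - -4}{4 \left(-1 - 4\right)} - 3\right)\right)^{4} = \left(108 - \left(\frac{2 + 4}{4 \left(-5\right)} - 3\right)\right)^{4} = \left(108 - \left(\frac{1}{4} \left(- \frac{1}{5}\right) 6 - 3\right)\right)^{4} = \left(108 - \left(- \frac{3}{10} - 3\right)\right)^{4} = \left(108 - - \frac{33}{10}\right)^{4} = \left(108 + \frac{33}{10}\right)^{4} = \left(\frac{1113}{10}\right)^{4} = \frac{1534548635361}{10000}$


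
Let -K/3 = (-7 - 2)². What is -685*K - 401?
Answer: 166054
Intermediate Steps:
K = -243 (K = -3*(-7 - 2)² = -3*(-9)² = -3*81 = -243)
-685*K - 401 = -685*(-243) - 401 = 166455 - 401 = 166054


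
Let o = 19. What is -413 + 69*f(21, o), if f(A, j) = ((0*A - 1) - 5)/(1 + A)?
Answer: -4750/11 ≈ -431.82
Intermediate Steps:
f(A, j) = -6/(1 + A) (f(A, j) = ((0 - 1) - 5)/(1 + A) = (-1 - 5)/(1 + A) = -6/(1 + A))
-413 + 69*f(21, o) = -413 + 69*(-6/(1 + 21)) = -413 + 69*(-6/22) = -413 + 69*(-6*1/22) = -413 + 69*(-3/11) = -413 - 207/11 = -4750/11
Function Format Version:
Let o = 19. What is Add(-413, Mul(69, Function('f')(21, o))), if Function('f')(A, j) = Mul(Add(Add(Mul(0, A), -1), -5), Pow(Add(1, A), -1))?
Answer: Rational(-4750, 11) ≈ -431.82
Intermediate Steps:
Function('f')(A, j) = Mul(-6, Pow(Add(1, A), -1)) (Function('f')(A, j) = Mul(Add(Add(0, -1), -5), Pow(Add(1, A), -1)) = Mul(Add(-1, -5), Pow(Add(1, A), -1)) = Mul(-6, Pow(Add(1, A), -1)))
Add(-413, Mul(69, Function('f')(21, o))) = Add(-413, Mul(69, Mul(-6, Pow(Add(1, 21), -1)))) = Add(-413, Mul(69, Mul(-6, Pow(22, -1)))) = Add(-413, Mul(69, Mul(-6, Rational(1, 22)))) = Add(-413, Mul(69, Rational(-3, 11))) = Add(-413, Rational(-207, 11)) = Rational(-4750, 11)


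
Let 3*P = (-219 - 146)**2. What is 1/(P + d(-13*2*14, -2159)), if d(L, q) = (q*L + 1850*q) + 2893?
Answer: -3/9482918 ≈ -3.1636e-7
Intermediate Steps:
P = 133225/3 (P = (-219 - 146)**2/3 = (1/3)*(-365)**2 = (1/3)*133225 = 133225/3 ≈ 44408.)
d(L, q) = 2893 + 1850*q + L*q (d(L, q) = (L*q + 1850*q) + 2893 = (1850*q + L*q) + 2893 = 2893 + 1850*q + L*q)
1/(P + d(-13*2*14, -2159)) = 1/(133225/3 + (2893 + 1850*(-2159) + (-13*2*14)*(-2159))) = 1/(133225/3 + (2893 - 3994150 - 26*14*(-2159))) = 1/(133225/3 + (2893 - 3994150 - 364*(-2159))) = 1/(133225/3 + (2893 - 3994150 + 785876)) = 1/(133225/3 - 3205381) = 1/(-9482918/3) = -3/9482918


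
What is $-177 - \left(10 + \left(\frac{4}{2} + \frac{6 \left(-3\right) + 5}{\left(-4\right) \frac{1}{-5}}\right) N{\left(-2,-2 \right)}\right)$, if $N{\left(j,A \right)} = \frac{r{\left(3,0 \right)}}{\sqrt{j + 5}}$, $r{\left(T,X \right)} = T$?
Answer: $-187 + \frac{57 \sqrt{3}}{4} \approx -162.32$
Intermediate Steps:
$N{\left(j,A \right)} = \frac{3}{\sqrt{5 + j}}$ ($N{\left(j,A \right)} = \frac{3}{\sqrt{j + 5}} = \frac{3}{\sqrt{5 + j}}$)
$-177 - \left(10 + \left(\frac{4}{2} + \frac{6 \left(-3\right) + 5}{\left(-4\right) \frac{1}{-5}}\right) N{\left(-2,-2 \right)}\right) = -177 - \left(10 + \left(\frac{4}{2} + \frac{6 \left(-3\right) + 5}{\left(-4\right) \frac{1}{-5}}\right) \frac{3}{\sqrt{5 - 2}}\right) = -177 - \left(10 + \left(4 \cdot \frac{1}{2} + \frac{-18 + 5}{\left(-4\right) \left(- \frac{1}{5}\right)}\right) \frac{3}{\sqrt{3}}\right) = -177 - \left(10 + \left(2 - \frac{13}{\frac{4}{5}}\right) 3 \frac{\sqrt{3}}{3}\right) = -177 - \left(10 + \left(2 - \frac{65}{4}\right) \sqrt{3}\right) = -177 - \left(10 - \frac{57 \sqrt{3}}{4}\right) = -187 + \frac{57 \sqrt{3}}{4}$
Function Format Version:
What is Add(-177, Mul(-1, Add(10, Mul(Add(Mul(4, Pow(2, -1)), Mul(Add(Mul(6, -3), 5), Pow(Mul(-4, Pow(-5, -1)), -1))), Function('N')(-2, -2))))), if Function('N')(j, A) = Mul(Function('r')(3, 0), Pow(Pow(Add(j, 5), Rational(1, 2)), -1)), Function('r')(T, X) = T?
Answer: Add(-187, Mul(Rational(57, 4), Pow(3, Rational(1, 2)))) ≈ -162.32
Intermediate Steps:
Function('N')(j, A) = Mul(3, Pow(Add(5, j), Rational(-1, 2))) (Function('N')(j, A) = Mul(3, Pow(Pow(Add(j, 5), Rational(1, 2)), -1)) = Mul(3, Pow(Pow(Add(5, j), Rational(1, 2)), -1)) = Mul(3, Pow(Add(5, j), Rational(-1, 2))))
Add(-177, Mul(-1, Add(10, Mul(Add(Mul(4, Pow(2, -1)), Mul(Add(Mul(6, -3), 5), Pow(Mul(-4, Pow(-5, -1)), -1))), Function('N')(-2, -2))))) = Add(-177, Mul(-1, Add(10, Mul(Add(Mul(4, Pow(2, -1)), Mul(Add(Mul(6, -3), 5), Pow(Mul(-4, Pow(-5, -1)), -1))), Mul(3, Pow(Add(5, -2), Rational(-1, 2))))))) = Add(-177, Mul(-1, Add(10, Mul(Add(Mul(4, Rational(1, 2)), Mul(Add(-18, 5), Pow(Mul(-4, Rational(-1, 5)), -1))), Mul(3, Pow(3, Rational(-1, 2))))))) = Add(-177, Mul(-1, Add(10, Mul(Add(2, Mul(-13, Pow(Rational(4, 5), -1))), Mul(3, Mul(Rational(1, 3), Pow(3, Rational(1, 2)))))))) = Add(-177, Mul(-1, Add(10, Mul(Add(2, Mul(-13, Rational(5, 4))), Pow(3, Rational(1, 2)))))) = Add(-177, Mul(-1, Add(10, Mul(Add(2, Rational(-65, 4)), Pow(3, Rational(1, 2)))))) = Add(-177, Mul(-1, Add(10, Mul(Rational(-57, 4), Pow(3, Rational(1, 2)))))) = Add(-177, Add(-10, Mul(Rational(57, 4), Pow(3, Rational(1, 2))))) = Add(-187, Mul(Rational(57, 4), Pow(3, Rational(1, 2))))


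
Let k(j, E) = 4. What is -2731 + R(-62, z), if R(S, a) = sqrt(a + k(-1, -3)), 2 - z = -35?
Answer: -2731 + sqrt(41) ≈ -2724.6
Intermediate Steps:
z = 37 (z = 2 - 1*(-35) = 2 + 35 = 37)
R(S, a) = sqrt(4 + a) (R(S, a) = sqrt(a + 4) = sqrt(4 + a))
-2731 + R(-62, z) = -2731 + sqrt(4 + 37) = -2731 + sqrt(41)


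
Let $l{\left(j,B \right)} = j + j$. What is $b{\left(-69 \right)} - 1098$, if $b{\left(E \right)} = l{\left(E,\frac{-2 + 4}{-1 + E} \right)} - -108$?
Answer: $-1128$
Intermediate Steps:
$l{\left(j,B \right)} = 2 j$
$b{\left(E \right)} = 108 + 2 E$ ($b{\left(E \right)} = 2 E - -108 = 2 E + 108 = 108 + 2 E$)
$b{\left(-69 \right)} - 1098 = \left(108 + 2 \left(-69\right)\right) - 1098 = \left(108 - 138\right) - 1098 = -30 - 1098 = -1128$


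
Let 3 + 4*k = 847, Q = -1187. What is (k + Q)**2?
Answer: 952576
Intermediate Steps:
k = 211 (k = -3/4 + (1/4)*847 = -3/4 + 847/4 = 211)
(k + Q)**2 = (211 - 1187)**2 = (-976)**2 = 952576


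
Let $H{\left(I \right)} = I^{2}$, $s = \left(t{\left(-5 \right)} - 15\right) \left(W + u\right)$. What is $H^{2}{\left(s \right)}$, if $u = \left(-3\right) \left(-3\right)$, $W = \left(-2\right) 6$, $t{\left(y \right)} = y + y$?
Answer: $31640625$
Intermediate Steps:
$t{\left(y \right)} = 2 y$
$W = -12$
$u = 9$
$s = 75$ ($s = \left(2 \left(-5\right) - 15\right) \left(-12 + 9\right) = \left(-10 - 15\right) \left(-3\right) = \left(-25\right) \left(-3\right) = 75$)
$H^{2}{\left(s \right)} = \left(75^{2}\right)^{2} = 5625^{2} = 31640625$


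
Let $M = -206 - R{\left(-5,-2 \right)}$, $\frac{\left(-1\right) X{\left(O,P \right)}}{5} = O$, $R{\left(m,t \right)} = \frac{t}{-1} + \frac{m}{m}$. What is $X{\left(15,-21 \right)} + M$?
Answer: $-284$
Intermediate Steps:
$R{\left(m,t \right)} = 1 - t$ ($R{\left(m,t \right)} = t \left(-1\right) + 1 = - t + 1 = 1 - t$)
$X{\left(O,P \right)} = - 5 O$
$M = -209$ ($M = -206 - \left(1 - -2\right) = -206 - \left(1 + 2\right) = -206 - 3 = -209$)
$X{\left(15,-21 \right)} + M = \left(-5\right) 15 - 209 = -75 - 209 = -284$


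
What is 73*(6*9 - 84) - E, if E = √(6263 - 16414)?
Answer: -2190 - I*√10151 ≈ -2190.0 - 100.75*I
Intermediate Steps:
E = I*√10151 (E = √(-10151) = I*√10151 ≈ 100.75*I)
73*(6*9 - 84) - E = 73*(6*9 - 84) - I*√10151 = 73*(54 - 84) - I*√10151 = 73*(-30) - I*√10151 = -2190 - I*√10151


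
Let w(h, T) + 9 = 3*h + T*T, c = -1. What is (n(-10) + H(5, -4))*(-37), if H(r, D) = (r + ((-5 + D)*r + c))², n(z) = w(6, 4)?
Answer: -63122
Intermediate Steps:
w(h, T) = -9 + T² + 3*h (w(h, T) = -9 + (3*h + T*T) = -9 + (3*h + T²) = -9 + (T² + 3*h) = -9 + T² + 3*h)
n(z) = 25 (n(z) = -9 + 4² + 3*6 = -9 + 16 + 18 = 25)
H(r, D) = (-1 + r + r*(-5 + D))² (H(r, D) = (r + ((-5 + D)*r - 1))² = (r + (r*(-5 + D) - 1))² = (r + (-1 + r*(-5 + D)))² = (-1 + r + r*(-5 + D))²)
(n(-10) + H(5, -4))*(-37) = (25 + (1 + 4*5 - 1*(-4)*5)²)*(-37) = (25 + (1 + 20 + 20)²)*(-37) = (25 + 41²)*(-37) = (25 + 1681)*(-37) = 1706*(-37) = -63122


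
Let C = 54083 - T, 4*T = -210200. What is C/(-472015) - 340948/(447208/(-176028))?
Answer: 3541073847944437/26386110515 ≈ 1.3420e+5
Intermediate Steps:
T = -52550 (T = (¼)*(-210200) = -52550)
C = 106633 (C = 54083 - 1*(-52550) = 54083 + 52550 = 106633)
C/(-472015) - 340948/(447208/(-176028)) = 106633/(-472015) - 340948/(447208/(-176028)) = 106633*(-1/472015) - 340948/(447208*(-1/176028)) = -106633/472015 - 340948/(-111802/44007) = -106633/472015 - 340948*(-44007/111802) = -106633/472015 + 7502049318/55901 = 3541073847944437/26386110515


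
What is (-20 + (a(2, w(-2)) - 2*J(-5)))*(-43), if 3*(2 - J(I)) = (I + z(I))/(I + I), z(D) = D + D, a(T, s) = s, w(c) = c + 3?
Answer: 946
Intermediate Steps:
w(c) = 3 + c
z(D) = 2*D
J(I) = 3/2 (J(I) = 2 - (I + 2*I)/(3*(I + I)) = 2 - 3*I/(3*(2*I)) = 2 - 3*I*1/(2*I)/3 = 2 - ⅓*3/2 = 2 - ½ = 3/2)
(-20 + (a(2, w(-2)) - 2*J(-5)))*(-43) = (-20 + ((3 - 2) - 2*3/2))*(-43) = (-20 + (1 - 3))*(-43) = (-20 - 2)*(-43) = -22*(-43) = 946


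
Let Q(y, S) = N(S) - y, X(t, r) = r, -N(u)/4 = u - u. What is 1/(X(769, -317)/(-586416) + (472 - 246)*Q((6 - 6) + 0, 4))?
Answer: 586416/317 ≈ 1849.9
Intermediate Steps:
N(u) = 0 (N(u) = -4*(u - u) = -4*0 = 0)
Q(y, S) = -y (Q(y, S) = 0 - y = -y)
1/(X(769, -317)/(-586416) + (472 - 246)*Q((6 - 6) + 0, 4)) = 1/(-317/(-586416) + (472 - 246)*(-((6 - 6) + 0))) = 1/(-317*(-1/586416) + 226*(-(0 + 0))) = 1/(317/586416 + 226*(-1*0)) = 1/(317/586416 + 226*0) = 1/(317/586416 + 0) = 1/(317/586416) = 586416/317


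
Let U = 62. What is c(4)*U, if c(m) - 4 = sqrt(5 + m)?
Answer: 434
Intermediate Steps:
c(m) = 4 + sqrt(5 + m)
c(4)*U = (4 + sqrt(5 + 4))*62 = (4 + sqrt(9))*62 = (4 + 3)*62 = 7*62 = 434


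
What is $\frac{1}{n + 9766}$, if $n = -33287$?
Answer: $- \frac{1}{23521} \approx -4.2515 \cdot 10^{-5}$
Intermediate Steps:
$\frac{1}{n + 9766} = \frac{1}{-33287 + 9766} = \frac{1}{-23521} = - \frac{1}{23521}$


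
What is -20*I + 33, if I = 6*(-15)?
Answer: 1833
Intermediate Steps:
I = -90
-20*I + 33 = -20*(-90) + 33 = 1800 + 33 = 1833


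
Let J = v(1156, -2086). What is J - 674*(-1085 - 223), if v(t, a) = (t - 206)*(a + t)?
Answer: -1908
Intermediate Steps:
v(t, a) = (-206 + t)*(a + t)
J = -883500 (J = 1156**2 - 206*(-2086) - 206*1156 - 2086*1156 = 1336336 + 429716 - 238136 - 2411416 = -883500)
J - 674*(-1085 - 223) = -883500 - 674*(-1085 - 223) = -883500 - 674*(-1308) = -883500 - 1*(-881592) = -883500 + 881592 = -1908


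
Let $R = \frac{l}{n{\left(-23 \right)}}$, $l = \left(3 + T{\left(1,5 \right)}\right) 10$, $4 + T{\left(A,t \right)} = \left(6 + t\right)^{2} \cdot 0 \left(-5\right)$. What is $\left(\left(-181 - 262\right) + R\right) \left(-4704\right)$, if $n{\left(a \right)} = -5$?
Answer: $2074464$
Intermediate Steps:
$T{\left(A,t \right)} = -4$ ($T{\left(A,t \right)} = -4 + \left(6 + t\right)^{2} \cdot 0 \left(-5\right) = -4 + 0 \left(-5\right) = -4 + 0 = -4$)
$l = -10$ ($l = \left(3 - 4\right) 10 = \left(-1\right) 10 = -10$)
$R = 2$ ($R = - \frac{10}{-5} = \left(-10\right) \left(- \frac{1}{5}\right) = 2$)
$\left(\left(-181 - 262\right) + R\right) \left(-4704\right) = \left(\left(-181 - 262\right) + 2\right) \left(-4704\right) = \left(-443 + 2\right) \left(-4704\right) = \left(-441\right) \left(-4704\right) = 2074464$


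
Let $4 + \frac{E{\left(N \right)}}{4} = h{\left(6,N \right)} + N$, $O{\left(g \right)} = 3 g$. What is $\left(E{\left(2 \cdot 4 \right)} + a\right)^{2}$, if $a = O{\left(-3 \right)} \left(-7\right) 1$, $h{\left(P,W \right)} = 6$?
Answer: $10609$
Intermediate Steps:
$E{\left(N \right)} = 8 + 4 N$ ($E{\left(N \right)} = -16 + 4 \left(6 + N\right) = -16 + \left(24 + 4 N\right) = 8 + 4 N$)
$a = 63$ ($a = 3 \left(-3\right) \left(-7\right) 1 = \left(-9\right) \left(-7\right) 1 = 63 \cdot 1 = 63$)
$\left(E{\left(2 \cdot 4 \right)} + a\right)^{2} = \left(\left(8 + 4 \cdot 2 \cdot 4\right) + 63\right)^{2} = \left(\left(8 + 4 \cdot 8\right) + 63\right)^{2} = \left(\left(8 + 32\right) + 63\right)^{2} = \left(40 + 63\right)^{2} = 103^{2} = 10609$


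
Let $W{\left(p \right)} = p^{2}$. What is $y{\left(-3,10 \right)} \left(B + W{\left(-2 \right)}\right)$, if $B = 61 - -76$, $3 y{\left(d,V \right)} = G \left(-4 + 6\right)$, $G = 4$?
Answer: $376$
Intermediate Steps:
$y{\left(d,V \right)} = \frac{8}{3}$ ($y{\left(d,V \right)} = \frac{4 \left(-4 + 6\right)}{3} = \frac{4 \cdot 2}{3} = \frac{1}{3} \cdot 8 = \frac{8}{3}$)
$B = 137$ ($B = 61 + 76 = 137$)
$y{\left(-3,10 \right)} \left(B + W{\left(-2 \right)}\right) = \frac{8 \left(137 + \left(-2\right)^{2}\right)}{3} = \frac{8 \left(137 + 4\right)}{3} = \frac{8}{3} \cdot 141 = 376$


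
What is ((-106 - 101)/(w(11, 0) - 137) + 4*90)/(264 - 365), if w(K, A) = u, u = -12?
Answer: -53847/15049 ≈ -3.5781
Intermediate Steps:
w(K, A) = -12
((-106 - 101)/(w(11, 0) - 137) + 4*90)/(264 - 365) = ((-106 - 101)/(-12 - 137) + 4*90)/(264 - 365) = (-207/(-149) + 360)/(-101) = (-207*(-1/149) + 360)*(-1/101) = (207/149 + 360)*(-1/101) = (53847/149)*(-1/101) = -53847/15049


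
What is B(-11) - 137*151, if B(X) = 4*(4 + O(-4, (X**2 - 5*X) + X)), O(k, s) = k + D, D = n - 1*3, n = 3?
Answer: -20687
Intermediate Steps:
D = 0 (D = 3 - 1*3 = 3 - 3 = 0)
O(k, s) = k (O(k, s) = k + 0 = k)
B(X) = 0 (B(X) = 4*(4 - 4) = 4*0 = 0)
B(-11) - 137*151 = 0 - 137*151 = 0 - 20687 = -20687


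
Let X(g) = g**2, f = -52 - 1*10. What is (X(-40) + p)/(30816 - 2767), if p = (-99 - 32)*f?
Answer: 9722/28049 ≈ 0.34661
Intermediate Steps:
f = -62 (f = -52 - 10 = -62)
p = 8122 (p = (-99 - 32)*(-62) = -131*(-62) = 8122)
(X(-40) + p)/(30816 - 2767) = ((-40)**2 + 8122)/(30816 - 2767) = (1600 + 8122)/28049 = 9722*(1/28049) = 9722/28049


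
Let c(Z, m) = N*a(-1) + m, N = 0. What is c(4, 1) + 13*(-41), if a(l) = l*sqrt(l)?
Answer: -532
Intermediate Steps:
a(l) = l**(3/2)
c(Z, m) = m (c(Z, m) = 0*(-1)**(3/2) + m = 0*(-I) + m = 0 + m = m)
c(4, 1) + 13*(-41) = 1 + 13*(-41) = 1 - 533 = -532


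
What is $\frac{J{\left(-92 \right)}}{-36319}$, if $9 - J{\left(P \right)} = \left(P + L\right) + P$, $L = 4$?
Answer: $- \frac{189}{36319} \approx -0.0052039$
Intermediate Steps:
$J{\left(P \right)} = 5 - 2 P$ ($J{\left(P \right)} = 9 - \left(\left(P + 4\right) + P\right) = 9 - \left(\left(4 + P\right) + P\right) = 9 - \left(4 + 2 P\right) = 5 - 2 P$)
$\frac{J{\left(-92 \right)}}{-36319} = \frac{5 - -184}{-36319} = \left(5 + 184\right) \left(- \frac{1}{36319}\right) = 189 \left(- \frac{1}{36319}\right) = - \frac{189}{36319}$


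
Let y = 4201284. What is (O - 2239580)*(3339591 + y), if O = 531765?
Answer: -12878419438125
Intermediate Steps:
(O - 2239580)*(3339591 + y) = (531765 - 2239580)*(3339591 + 4201284) = -1707815*7540875 = -12878419438125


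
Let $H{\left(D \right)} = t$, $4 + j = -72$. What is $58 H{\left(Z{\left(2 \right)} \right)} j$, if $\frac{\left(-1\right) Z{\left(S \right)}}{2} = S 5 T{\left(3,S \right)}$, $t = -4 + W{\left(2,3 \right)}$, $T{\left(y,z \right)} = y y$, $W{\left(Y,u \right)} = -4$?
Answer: $35264$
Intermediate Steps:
$j = -76$ ($j = -4 - 72 = -76$)
$T{\left(y,z \right)} = y^{2}$
$t = -8$ ($t = -4 - 4 = -8$)
$Z{\left(S \right)} = - 90 S$ ($Z{\left(S \right)} = - 2 S 5 \cdot 3^{2} = - 2 \cdot 5 S 9 = - 2 \cdot 45 S = - 90 S$)
$H{\left(D \right)} = -8$
$58 H{\left(Z{\left(2 \right)} \right)} j = 58 \left(-8\right) \left(-76\right) = \left(-464\right) \left(-76\right) = 35264$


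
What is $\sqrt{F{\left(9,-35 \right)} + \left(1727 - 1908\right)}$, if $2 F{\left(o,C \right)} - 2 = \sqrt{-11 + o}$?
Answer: $\frac{\sqrt{-720 + 2 i \sqrt{2}}}{2} \approx 0.026352 + 13.416 i$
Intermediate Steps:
$F{\left(o,C \right)} = 1 + \frac{\sqrt{-11 + o}}{2}$
$\sqrt{F{\left(9,-35 \right)} + \left(1727 - 1908\right)} = \sqrt{\left(1 + \frac{\sqrt{-11 + 9}}{2}\right) + \left(1727 - 1908\right)} = \sqrt{\left(1 + \frac{\sqrt{-2}}{2}\right) - 181} = \sqrt{\left(1 + \frac{i \sqrt{2}}{2}\right) - 181} = \sqrt{-180 + \frac{i \sqrt{2}}{2}}$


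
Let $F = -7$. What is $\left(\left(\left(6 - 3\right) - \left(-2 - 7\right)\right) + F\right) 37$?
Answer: $185$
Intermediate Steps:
$\left(\left(\left(6 - 3\right) - \left(-2 - 7\right)\right) + F\right) 37 = \left(\left(\left(6 - 3\right) - \left(-2 - 7\right)\right) - 7\right) 37 = \left(\left(3 - \left(-2 - 7\right)\right) - 7\right) 37 = \left(\left(3 - -9\right) - 7\right) 37 = \left(\left(3 + 9\right) - 7\right) 37 = \left(12 - 7\right) 37 = 5 \cdot 37 = 185$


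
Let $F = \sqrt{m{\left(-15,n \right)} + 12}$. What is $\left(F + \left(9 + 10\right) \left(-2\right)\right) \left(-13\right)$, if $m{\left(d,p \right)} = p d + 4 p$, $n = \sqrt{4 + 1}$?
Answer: $494 - 13 \sqrt{12 - 11 \sqrt{5}} \approx 494.0 - 46.139 i$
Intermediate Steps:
$n = \sqrt{5} \approx 2.2361$
$m{\left(d,p \right)} = 4 p + d p$ ($m{\left(d,p \right)} = d p + 4 p = 4 p + d p$)
$F = \sqrt{12 - 11 \sqrt{5}}$ ($F = \sqrt{\sqrt{5} \left(4 - 15\right) + 12} = \sqrt{\sqrt{5} \left(-11\right) + 12} = \sqrt{- 11 \sqrt{5} + 12} = \sqrt{12 - 11 \sqrt{5}} \approx 3.5492 i$)
$\left(F + \left(9 + 10\right) \left(-2\right)\right) \left(-13\right) = \left(\sqrt{12 - 11 \sqrt{5}} + \left(9 + 10\right) \left(-2\right)\right) \left(-13\right) = \left(\sqrt{12 - 11 \sqrt{5}} + 19 \left(-2\right)\right) \left(-13\right) = \left(\sqrt{12 - 11 \sqrt{5}} - 38\right) \left(-13\right) = \left(-38 + \sqrt{12 - 11 \sqrt{5}}\right) \left(-13\right) = 494 - 13 \sqrt{12 - 11 \sqrt{5}}$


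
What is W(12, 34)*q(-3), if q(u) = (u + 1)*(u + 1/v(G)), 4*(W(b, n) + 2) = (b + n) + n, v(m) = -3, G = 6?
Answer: 120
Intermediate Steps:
W(b, n) = -2 + n/2 + b/4 (W(b, n) = -2 + ((b + n) + n)/4 = -2 + (b + 2*n)/4 = -2 + (n/2 + b/4) = -2 + n/2 + b/4)
q(u) = (1 + u)*(-1/3 + u) (q(u) = (u + 1)*(u + 1/(-3)) = (1 + u)*(u - 1/3) = (1 + u)*(-1/3 + u))
W(12, 34)*q(-3) = (-2 + (1/2)*34 + (1/4)*12)*(-1/3 - 1/3*(-3) - 3*(1 - 3)) = (-2 + 17 + 3)*(-1/3 + 1 - 3*(-2)) = 18*(-1/3 + 1 + 6) = 18*(20/3) = 120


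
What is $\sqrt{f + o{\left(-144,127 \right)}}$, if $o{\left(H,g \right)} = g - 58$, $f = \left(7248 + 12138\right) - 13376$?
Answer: $\sqrt{6079} \approx 77.968$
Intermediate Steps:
$f = 6010$ ($f = 19386 - 13376 = 6010$)
$o{\left(H,g \right)} = -58 + g$
$\sqrt{f + o{\left(-144,127 \right)}} = \sqrt{6010 + \left(-58 + 127\right)} = \sqrt{6010 + 69} = \sqrt{6079}$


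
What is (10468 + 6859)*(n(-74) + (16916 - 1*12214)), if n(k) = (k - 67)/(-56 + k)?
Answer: 10593745127/130 ≈ 8.1490e+7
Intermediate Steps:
n(k) = (-67 + k)/(-56 + k)
(10468 + 6859)*(n(-74) + (16916 - 1*12214)) = (10468 + 6859)*((-67 - 74)/(-56 - 74) + (16916 - 1*12214)) = 17327*(-141/(-130) + (16916 - 12214)) = 17327*(-1/130*(-141) + 4702) = 17327*(141/130 + 4702) = 17327*(611401/130) = 10593745127/130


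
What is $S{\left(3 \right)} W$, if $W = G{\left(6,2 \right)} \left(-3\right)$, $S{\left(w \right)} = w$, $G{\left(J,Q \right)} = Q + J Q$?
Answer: $-126$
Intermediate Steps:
$W = -42$ ($W = 2 \left(1 + 6\right) \left(-3\right) = 2 \cdot 7 \left(-3\right) = 14 \left(-3\right) = -42$)
$S{\left(3 \right)} W = 3 \left(-42\right) = -126$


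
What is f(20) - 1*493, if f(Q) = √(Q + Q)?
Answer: -493 + 2*√10 ≈ -486.68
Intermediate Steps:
f(Q) = √2*√Q (f(Q) = √(2*Q) = √2*√Q)
f(20) - 1*493 = √2*√20 - 1*493 = √2*(2*√5) - 493 = 2*√10 - 493 = -493 + 2*√10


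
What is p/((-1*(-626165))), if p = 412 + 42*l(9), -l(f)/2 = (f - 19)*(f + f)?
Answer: 15532/626165 ≈ 0.024805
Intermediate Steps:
l(f) = -4*f*(-19 + f) (l(f) = -2*(f - 19)*(f + f) = -2*(-19 + f)*2*f = -4*f*(-19 + f))
p = 15532 (p = 412 + 42*(4*9*(19 - 1*9)) = 412 + 42*(4*9*(19 - 9)) = 412 + 42*(4*9*10) = 412 + 42*360 = 412 + 15120 = 15532)
p/((-1*(-626165))) = 15532/((-1*(-626165))) = 15532/626165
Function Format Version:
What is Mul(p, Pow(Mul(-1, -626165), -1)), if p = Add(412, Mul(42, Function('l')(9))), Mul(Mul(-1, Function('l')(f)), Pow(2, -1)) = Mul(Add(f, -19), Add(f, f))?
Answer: Rational(15532, 626165) ≈ 0.024805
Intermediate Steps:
Function('l')(f) = Mul(-4, f, Add(-19, f)) (Function('l')(f) = Mul(-2, Mul(Add(f, -19), Add(f, f))) = Mul(-2, Mul(Add(-19, f), Mul(2, f))) = Mul(-2, Mul(2, f, Add(-19, f))) = Mul(-4, f, Add(-19, f)))
p = 15532 (p = Add(412, Mul(42, Mul(4, 9, Add(19, Mul(-1, 9))))) = Add(412, Mul(42, Mul(4, 9, Add(19, -9)))) = Add(412, Mul(42, Mul(4, 9, 10))) = Add(412, Mul(42, 360)) = Add(412, 15120) = 15532)
Mul(p, Pow(Mul(-1, -626165), -1)) = Mul(15532, Pow(Mul(-1, -626165), -1)) = Mul(15532, Pow(626165, -1)) = Mul(15532, Rational(1, 626165)) = Rational(15532, 626165)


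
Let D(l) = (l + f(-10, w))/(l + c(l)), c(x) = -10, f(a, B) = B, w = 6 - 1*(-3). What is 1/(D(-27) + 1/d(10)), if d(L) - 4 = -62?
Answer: 2146/1007 ≈ 2.1311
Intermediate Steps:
w = 9 (w = 6 + 3 = 9)
d(L) = -58 (d(L) = 4 - 62 = -58)
D(l) = (9 + l)/(-10 + l) (D(l) = (l + 9)/(l - 10) = (9 + l)/(-10 + l))
1/(D(-27) + 1/d(10)) = 1/((9 - 27)/(-10 - 27) + 1/(-58)) = 1/(-18/(-37) - 1/58) = 1/(-1/37*(-18) - 1/58) = 1/(18/37 - 1/58) = 1/(1007/2146) = 2146/1007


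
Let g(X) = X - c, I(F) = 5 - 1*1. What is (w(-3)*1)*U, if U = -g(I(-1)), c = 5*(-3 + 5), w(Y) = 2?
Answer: 12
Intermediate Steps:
I(F) = 4 (I(F) = 5 - 1 = 4)
c = 10 (c = 5*2 = 10)
g(X) = -10 + X (g(X) = X - 1*10 = X - 10 = -10 + X)
U = 6 (U = -(-10 + 4) = -1*(-6) = 6)
(w(-3)*1)*U = (2*1)*6 = 2*6 = 12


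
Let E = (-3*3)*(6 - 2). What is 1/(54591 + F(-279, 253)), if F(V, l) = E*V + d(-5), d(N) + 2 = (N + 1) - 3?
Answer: 1/64626 ≈ 1.5474e-5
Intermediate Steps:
d(N) = -4 + N (d(N) = -2 + ((N + 1) - 3) = -2 + ((1 + N) - 3) = -2 + (-2 + N) = -4 + N)
E = -36 (E = -9*4 = -36)
F(V, l) = -9 - 36*V (F(V, l) = -36*V + (-4 - 5) = -36*V - 9 = -9 - 36*V)
1/(54591 + F(-279, 253)) = 1/(54591 + (-9 - 36*(-279))) = 1/(54591 + (-9 + 10044)) = 1/(54591 + 10035) = 1/64626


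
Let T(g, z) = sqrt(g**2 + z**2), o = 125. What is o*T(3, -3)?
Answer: 375*sqrt(2) ≈ 530.33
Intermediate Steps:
o*T(3, -3) = 125*sqrt(3**2 + (-3)**2) = 125*sqrt(9 + 9) = 125*sqrt(18) = 125*(3*sqrt(2)) = 375*sqrt(2)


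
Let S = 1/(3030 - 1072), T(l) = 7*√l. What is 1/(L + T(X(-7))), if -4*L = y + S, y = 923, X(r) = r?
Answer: -14154264520/3287138042057 - 429381568*I*√7/3287138042057 ≈ -0.004306 - 0.0003456*I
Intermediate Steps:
S = 1/1958 ≈ 0.00051073
L = -1807235/7832 (L = -(923 + 1/1958)/4 = -¼*1807235/1958 = -1807235/7832 ≈ -230.75)
1/(L + T(X(-7))) = 1/(-1807235/7832 + 7*√(-7)) = 1/(-1807235/7832 + 7*(I*√7)) = 1/(-1807235/7832 + 7*I*√7)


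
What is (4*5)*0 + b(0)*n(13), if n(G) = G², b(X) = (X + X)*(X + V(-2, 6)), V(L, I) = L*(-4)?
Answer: 0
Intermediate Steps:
V(L, I) = -4*L
b(X) = 2*X*(8 + X) (b(X) = (X + X)*(X - 4*(-2)) = (2*X)*(X + 8) = (2*X)*(8 + X) = 2*X*(8 + X))
(4*5)*0 + b(0)*n(13) = (4*5)*0 + (2*0*(8 + 0))*13² = 20*0 + (2*0*8)*169 = 0 + 0*169 = 0 + 0 = 0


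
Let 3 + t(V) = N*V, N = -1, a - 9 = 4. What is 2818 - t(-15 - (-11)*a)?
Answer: 2949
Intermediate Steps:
a = 13 (a = 9 + 4 = 13)
t(V) = -3 - V
2818 - t(-15 - (-11)*a) = 2818 - (-3 - (-15 - (-11)*13)) = 2818 - (-3 - (-15 - 1*(-143))) = 2818 - (-3 - (-15 + 143)) = 2818 - (-3 - 1*128) = 2818 - (-3 - 128) = 2818 - 1*(-131) = 2818 + 131 = 2949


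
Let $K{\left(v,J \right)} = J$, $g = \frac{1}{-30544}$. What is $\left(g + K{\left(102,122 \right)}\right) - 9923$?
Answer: $- \frac{299361745}{30544} \approx -9801.0$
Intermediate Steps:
$g = - \frac{1}{30544} \approx -3.274 \cdot 10^{-5}$
$\left(g + K{\left(102,122 \right)}\right) - 9923 = \left(- \frac{1}{30544} + 122\right) - 9923 = \frac{3726367}{30544} - 9923 = - \frac{299361745}{30544}$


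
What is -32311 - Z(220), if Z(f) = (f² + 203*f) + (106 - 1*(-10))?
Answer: -125487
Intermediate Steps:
Z(f) = 116 + f² + 203*f (Z(f) = (f² + 203*f) + (106 + 10) = (f² + 203*f) + 116 = 116 + f² + 203*f)
-32311 - Z(220) = -32311 - (116 + 220² + 203*220) = -32311 - (116 + 48400 + 44660) = -32311 - 1*93176 = -32311 - 93176 = -125487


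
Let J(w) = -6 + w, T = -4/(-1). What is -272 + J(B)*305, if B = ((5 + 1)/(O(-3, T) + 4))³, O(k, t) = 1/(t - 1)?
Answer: -2839334/2197 ≈ -1292.4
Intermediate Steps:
T = 4 (T = -4*(-1) = 4)
O(k, t) = 1/(-1 + t)
B = 5832/2197 (B = ((5 + 1)/(1/(-1 + 4) + 4))³ = (6/(1/3 + 4))³ = (6/(⅓ + 4))³ = (6/(13/3))³ = (6*(3/13))³ = (18/13)³ = 5832/2197 ≈ 2.6545)
-272 + J(B)*305 = -272 + (-6 + 5832/2197)*305 = -272 - 7350/2197*305 = -272 - 2241750/2197 = -2839334/2197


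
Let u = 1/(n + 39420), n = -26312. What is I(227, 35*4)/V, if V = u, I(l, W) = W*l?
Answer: 416572240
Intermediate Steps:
u = 1/13108 (u = 1/(-26312 + 39420) = 1/13108 ≈ 7.6289e-5)
V = 1/13108 ≈ 7.6289e-5
I(227, 35*4)/V = ((35*4)*227)/(1/13108) = (140*227)*13108 = 31780*13108 = 416572240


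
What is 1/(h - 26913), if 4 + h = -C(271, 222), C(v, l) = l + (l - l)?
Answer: -1/27139 ≈ -3.6847e-5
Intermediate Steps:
C(v, l) = l (C(v, l) = l + 0 = l)
h = -226 (h = -4 - 1*222 = -4 - 222 = -226)
1/(h - 26913) = 1/(-226 - 26913) = 1/(-27139) = -1/27139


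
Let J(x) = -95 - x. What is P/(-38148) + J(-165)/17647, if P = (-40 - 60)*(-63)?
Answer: -1291735/8014259 ≈ -0.16118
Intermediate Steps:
P = 6300 (P = -100*(-63) = 6300)
P/(-38148) + J(-165)/17647 = 6300/(-38148) + (-95 - 1*(-165))/17647 = 6300*(-1/38148) + (-95 + 165)*(1/17647) = -525/3179 + 70*(1/17647) = -525/3179 + 10/2521 = -1291735/8014259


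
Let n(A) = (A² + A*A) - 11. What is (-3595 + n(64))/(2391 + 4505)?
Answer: 2293/3448 ≈ 0.66502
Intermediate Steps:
n(A) = -11 + 2*A² (n(A) = (A² + A²) - 11 = 2*A² - 11 = -11 + 2*A²)
(-3595 + n(64))/(2391 + 4505) = (-3595 + (-11 + 2*64²))/(2391 + 4505) = (-3595 + (-11 + 2*4096))/6896 = (-3595 + (-11 + 8192))*(1/6896) = (-3595 + 8181)*(1/6896) = 4586*(1/6896) = 2293/3448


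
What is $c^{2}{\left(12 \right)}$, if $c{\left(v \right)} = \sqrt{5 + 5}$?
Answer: $10$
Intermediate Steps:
$c{\left(v \right)} = \sqrt{10}$
$c^{2}{\left(12 \right)} = \left(\sqrt{10}\right)^{2} = 10$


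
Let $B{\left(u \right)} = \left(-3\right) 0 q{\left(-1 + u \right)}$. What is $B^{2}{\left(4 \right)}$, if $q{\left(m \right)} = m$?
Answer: $0$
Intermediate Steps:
$B{\left(u \right)} = 0$ ($B{\left(u \right)} = \left(-3\right) 0 \left(-1 + u\right) = 0 \left(-1 + u\right) = 0$)
$B^{2}{\left(4 \right)} = 0^{2} = 0$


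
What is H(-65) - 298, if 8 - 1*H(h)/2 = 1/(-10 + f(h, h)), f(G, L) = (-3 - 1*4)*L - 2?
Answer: -124928/443 ≈ -282.00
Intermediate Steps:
f(G, L) = -2 - 7*L (f(G, L) = (-3 - 4)*L - 2 = -7*L - 2 = -2 - 7*L)
H(h) = 16 - 2/(-12 - 7*h) (H(h) = 16 - 2/(-10 + (-2 - 7*h)) = 16 - 2/(-12 - 7*h))
H(-65) - 298 = 2*(97 + 56*(-65))/(12 + 7*(-65)) - 298 = 2*(97 - 3640)/(12 - 455) - 298 = 2*(-3543)/(-443) - 298 = 2*(-1/443)*(-3543) - 298 = 7086/443 - 298 = -124928/443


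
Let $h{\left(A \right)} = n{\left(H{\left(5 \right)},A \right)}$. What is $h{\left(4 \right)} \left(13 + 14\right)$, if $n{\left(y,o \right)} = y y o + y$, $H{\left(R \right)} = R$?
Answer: $2835$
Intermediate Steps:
$n{\left(y,o \right)} = y + o y^{2}$ ($n{\left(y,o \right)} = y^{2} o + y = o y^{2} + y = y + o y^{2}$)
$h{\left(A \right)} = 5 + 25 A$ ($h{\left(A \right)} = 5 \left(1 + A 5\right) = 5 \left(1 + 5 A\right) = 5 + 25 A$)
$h{\left(4 \right)} \left(13 + 14\right) = \left(5 + 25 \cdot 4\right) \left(13 + 14\right) = \left(5 + 100\right) 27 = 105 \cdot 27 = 2835$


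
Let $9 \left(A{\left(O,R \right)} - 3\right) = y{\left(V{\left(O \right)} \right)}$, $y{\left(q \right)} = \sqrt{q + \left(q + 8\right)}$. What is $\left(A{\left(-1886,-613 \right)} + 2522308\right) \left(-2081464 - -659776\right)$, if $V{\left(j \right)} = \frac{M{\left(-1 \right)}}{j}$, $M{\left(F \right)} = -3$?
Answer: $-3585939280968 - \frac{473896 \sqrt{7116821}}{2829} \approx -3.5859 \cdot 10^{12}$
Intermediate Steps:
$V{\left(j \right)} = - \frac{3}{j}$
$y{\left(q \right)} = \sqrt{8 + 2 q}$ ($y{\left(q \right)} = \sqrt{q + \left(8 + q\right)} = \sqrt{8 + 2 q}$)
$A{\left(O,R \right)} = 3 + \frac{\sqrt{8 - \frac{6}{O}}}{9}$ ($A{\left(O,R \right)} = 3 + \frac{\sqrt{8 + 2 \left(- \frac{3}{O}\right)}}{9} = 3 + \frac{\sqrt{8 - \frac{6}{O}}}{9}$)
$\left(A{\left(-1886,-613 \right)} + 2522308\right) \left(-2081464 - -659776\right) = \left(\left(3 + \frac{\sqrt{8 - \frac{6}{-1886}}}{9}\right) + 2522308\right) \left(-2081464 - -659776\right) = \left(\left(3 + \frac{\sqrt{8 - - \frac{3}{943}}}{9}\right) + 2522308\right) \left(-2081464 + 659776\right) = \left(\left(3 + \frac{\sqrt{8 + \frac{3}{943}}}{9}\right) + 2522308\right) \left(-1421688\right) = \left(\left(3 + \frac{\sqrt{\frac{7547}{943}}}{9}\right) + 2522308\right) \left(-1421688\right) = \left(\left(3 + \frac{\frac{1}{943} \sqrt{7116821}}{9}\right) + 2522308\right) \left(-1421688\right) = \left(\left(3 + \frac{\sqrt{7116821}}{8487}\right) + 2522308\right) \left(-1421688\right) = \left(2522311 + \frac{\sqrt{7116821}}{8487}\right) \left(-1421688\right) = -3585939280968 - \frac{473896 \sqrt{7116821}}{2829}$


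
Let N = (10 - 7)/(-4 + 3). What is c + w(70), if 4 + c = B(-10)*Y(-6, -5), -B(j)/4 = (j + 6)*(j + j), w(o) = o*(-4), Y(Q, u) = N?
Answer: 676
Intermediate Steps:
N = -3 (N = 3/(-1) = 3*(-1) = -3)
Y(Q, u) = -3
w(o) = -4*o
B(j) = -8*j*(6 + j) (B(j) = -4*(j + 6)*(j + j) = -4*(6 + j)*2*j = -8*j*(6 + j))
c = 956 (c = -4 - 8*(-10)*(6 - 10)*(-3) = -4 - 8*(-10)*(-4)*(-3) = -4 - 320*(-3) = -4 + 960 = 956)
c + w(70) = 956 - 4*70 = 956 - 280 = 676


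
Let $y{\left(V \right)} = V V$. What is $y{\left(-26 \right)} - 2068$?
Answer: $-1392$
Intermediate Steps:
$y{\left(V \right)} = V^{2}$
$y{\left(-26 \right)} - 2068 = \left(-26\right)^{2} - 2068 = 676 - 2068 = -1392$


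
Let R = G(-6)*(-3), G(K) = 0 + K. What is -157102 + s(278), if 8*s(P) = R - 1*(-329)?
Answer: -1256469/8 ≈ -1.5706e+5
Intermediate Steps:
G(K) = K
R = 18 (R = -6*(-3) = 18)
s(P) = 347/8 (s(P) = (18 - 1*(-329))/8 = (18 + 329)/8 = (1/8)*347 = 347/8)
-157102 + s(278) = -157102 + 347/8 = -1256469/8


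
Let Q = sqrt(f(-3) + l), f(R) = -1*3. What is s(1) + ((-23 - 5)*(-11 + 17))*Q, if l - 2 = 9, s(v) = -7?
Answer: -7 - 336*sqrt(2) ≈ -482.18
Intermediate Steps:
f(R) = -3
l = 11 (l = 2 + 9 = 11)
Q = 2*sqrt(2) (Q = sqrt(-3 + 11) = sqrt(8) = 2*sqrt(2) ≈ 2.8284)
s(1) + ((-23 - 5)*(-11 + 17))*Q = -7 + ((-23 - 5)*(-11 + 17))*(2*sqrt(2)) = -7 + (-28*6)*(2*sqrt(2)) = -7 - 336*sqrt(2)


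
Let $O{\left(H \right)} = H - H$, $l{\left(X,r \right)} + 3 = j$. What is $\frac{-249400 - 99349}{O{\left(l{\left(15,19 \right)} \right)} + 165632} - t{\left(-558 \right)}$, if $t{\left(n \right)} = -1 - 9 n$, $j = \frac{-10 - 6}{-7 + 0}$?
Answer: $- \frac{831987021}{165632} \approx -5023.1$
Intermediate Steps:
$j = \frac{16}{7}$ ($j = - \frac{16}{-7} = \left(-16\right) \left(- \frac{1}{7}\right) = \frac{16}{7} \approx 2.2857$)
$l{\left(X,r \right)} = - \frac{5}{7}$ ($l{\left(X,r \right)} = -3 + \frac{16}{7} = - \frac{5}{7}$)
$O{\left(H \right)} = 0$
$\frac{-249400 - 99349}{O{\left(l{\left(15,19 \right)} \right)} + 165632} - t{\left(-558 \right)} = \frac{-249400 - 99349}{0 + 165632} - \left(-1 - -5022\right) = - \frac{348749}{165632} - \left(-1 + 5022\right) = \left(-348749\right) \frac{1}{165632} - 5021 = - \frac{348749}{165632} - 5021 = - \frac{831987021}{165632}$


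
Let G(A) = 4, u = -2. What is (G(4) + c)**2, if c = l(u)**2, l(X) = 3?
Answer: 169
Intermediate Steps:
c = 9 (c = 3**2 = 9)
(G(4) + c)**2 = (4 + 9)**2 = 13**2 = 169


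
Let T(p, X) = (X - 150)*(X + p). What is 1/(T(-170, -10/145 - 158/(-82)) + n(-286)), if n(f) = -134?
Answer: 1413721/35024846247 ≈ 4.0363e-5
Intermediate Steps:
T(p, X) = (-150 + X)*(X + p)
1/(T(-170, -10/145 - 158/(-82)) + n(-286)) = 1/(((-10/145 - 158/(-82))**2 - 150*(-10/145 - 158/(-82)) - 150*(-170) + (-10/145 - 158/(-82))*(-170)) - 134) = 1/(((-10*1/145 - 158*(-1/82))**2 - 150*(-10*1/145 - 158*(-1/82)) + 25500 + (-10*1/145 - 158*(-1/82))*(-170)) - 134) = 1/(((-2/29 + 79/41)**2 - 150*(-2/29 + 79/41) + 25500 + (-2/29 + 79/41)*(-170)) - 134) = 1/(((2209/1189)**2 - 150*2209/1189 + 25500 + (2209/1189)*(-170)) - 134) = 1/((4879681/1413721 - 331350/1189 + 25500 - 375530/1189) - 134) = 1/(35214284861/1413721 - 134) = 1/(35024846247/1413721) = 1413721/35024846247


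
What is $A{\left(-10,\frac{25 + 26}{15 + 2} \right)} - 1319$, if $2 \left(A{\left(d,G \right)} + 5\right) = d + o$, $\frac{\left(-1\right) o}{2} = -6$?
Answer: $-1323$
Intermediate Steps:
$o = 12$ ($o = \left(-2\right) \left(-6\right) = 12$)
$A{\left(d,G \right)} = 1 + \frac{d}{2}$ ($A{\left(d,G \right)} = -5 + \frac{d + 12}{2} = -5 + \frac{12 + d}{2} = -5 + \left(6 + \frac{d}{2}\right) = 1 + \frac{d}{2}$)
$A{\left(-10,\frac{25 + 26}{15 + 2} \right)} - 1319 = \left(1 + \frac{1}{2} \left(-10\right)\right) - 1319 = \left(1 - 5\right) - 1319 = -4 - 1319 = -1323$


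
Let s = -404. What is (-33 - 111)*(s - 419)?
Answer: 118512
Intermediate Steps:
(-33 - 111)*(s - 419) = (-33 - 111)*(-404 - 419) = -144*(-823) = 118512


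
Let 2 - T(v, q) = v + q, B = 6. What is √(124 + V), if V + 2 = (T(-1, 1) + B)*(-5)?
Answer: √82 ≈ 9.0554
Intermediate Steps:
T(v, q) = 2 - q - v (T(v, q) = 2 - (v + q) = 2 - (q + v) = 2 + (-q - v) = 2 - q - v)
V = -42 (V = -2 + ((2 - 1*1 - 1*(-1)) + 6)*(-5) = -2 + ((2 - 1 + 1) + 6)*(-5) = -2 + (2 + 6)*(-5) = -2 + 8*(-5) = -2 - 40 = -42)
√(124 + V) = √(124 - 42) = √82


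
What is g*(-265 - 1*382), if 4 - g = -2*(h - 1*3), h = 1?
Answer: 0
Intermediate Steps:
g = 0 (g = 4 - (-2)*(1 - 1*3) = 4 - (-2)*(1 - 3) = 4 - (-2)*(-2) = 4 - 1*4 = 4 - 4 = 0)
g*(-265 - 1*382) = 0*(-265 - 1*382) = 0*(-265 - 382) = 0*(-647) = 0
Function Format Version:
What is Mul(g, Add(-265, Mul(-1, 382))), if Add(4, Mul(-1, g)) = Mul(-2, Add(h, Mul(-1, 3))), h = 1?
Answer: 0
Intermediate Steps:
g = 0 (g = Add(4, Mul(-1, Mul(-2, Add(1, Mul(-1, 3))))) = Add(4, Mul(-1, Mul(-2, Add(1, -3)))) = Add(4, Mul(-1, Mul(-2, -2))) = Add(4, Mul(-1, 4)) = Add(4, -4) = 0)
Mul(g, Add(-265, Mul(-1, 382))) = Mul(0, Add(-265, Mul(-1, 382))) = Mul(0, Add(-265, -382)) = Mul(0, -647) = 0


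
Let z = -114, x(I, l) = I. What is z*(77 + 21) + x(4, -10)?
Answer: -11168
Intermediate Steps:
z*(77 + 21) + x(4, -10) = -114*(77 + 21) + 4 = -114*98 + 4 = -11172 + 4 = -11168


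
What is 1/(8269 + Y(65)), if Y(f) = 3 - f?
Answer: 1/8207 ≈ 0.00012185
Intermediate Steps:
1/(8269 + Y(65)) = 1/(8269 + (3 - 1*65)) = 1/(8269 + (3 - 65)) = 1/(8269 - 62) = 1/8207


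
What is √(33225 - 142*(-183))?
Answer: 9*√731 ≈ 243.33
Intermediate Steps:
√(33225 - 142*(-183)) = √(33225 + 25986) = √59211 = 9*√731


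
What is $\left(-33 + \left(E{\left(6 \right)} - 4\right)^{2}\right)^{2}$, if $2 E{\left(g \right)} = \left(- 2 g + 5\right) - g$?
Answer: $\frac{95481}{16} \approx 5967.6$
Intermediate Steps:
$E{\left(g \right)} = \frac{5}{2} - \frac{3 g}{2}$ ($E{\left(g \right)} = \frac{\left(- 2 g + 5\right) - g}{2} = \frac{\left(5 - 2 g\right) - g}{2} = \frac{5 - 3 g}{2} = \frac{5}{2} - \frac{3 g}{2}$)
$\left(-33 + \left(E{\left(6 \right)} - 4\right)^{2}\right)^{2} = \left(-33 + \left(\left(\frac{5}{2} - 9\right) - 4\right)^{2}\right)^{2} = \left(-33 + \left(- \frac{13}{2} - 4\right)^{2}\right)^{2} = \left(-33 + \left(- \frac{21}{2}\right)^{2}\right)^{2} = \left(-33 + \frac{441}{4}\right)^{2} = \left(\frac{309}{4}\right)^{2} = \frac{95481}{16}$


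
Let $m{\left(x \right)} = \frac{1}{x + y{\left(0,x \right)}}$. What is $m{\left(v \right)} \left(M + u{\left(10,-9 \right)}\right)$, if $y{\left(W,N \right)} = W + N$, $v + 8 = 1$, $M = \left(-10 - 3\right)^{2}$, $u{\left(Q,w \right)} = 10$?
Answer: $- \frac{179}{14} \approx -12.786$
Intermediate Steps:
$M = 169$ ($M = \left(-13\right)^{2} = 169$)
$v = -7$ ($v = -8 + 1 = -7$)
$y{\left(W,N \right)} = N + W$
$m{\left(x \right)} = \frac{1}{2 x}$ ($m{\left(x \right)} = \frac{1}{x + \left(x + 0\right)} = \frac{1}{x + x} = \frac{1}{2 x}$)
$m{\left(v \right)} \left(M + u{\left(10,-9 \right)}\right) = \frac{1}{2 \left(-7\right)} \left(169 + 10\right) = \frac{1}{2} \left(- \frac{1}{7}\right) 179 = \left(- \frac{1}{14}\right) 179 = - \frac{179}{14}$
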